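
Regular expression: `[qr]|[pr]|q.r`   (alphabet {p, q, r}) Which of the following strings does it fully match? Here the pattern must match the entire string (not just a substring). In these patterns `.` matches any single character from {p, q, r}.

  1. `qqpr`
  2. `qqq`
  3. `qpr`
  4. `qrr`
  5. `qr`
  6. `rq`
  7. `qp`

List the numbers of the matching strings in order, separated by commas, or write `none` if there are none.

1 → no match
2 → no match
3 → match
4 → match
5 → no match
6 → no match
7 → no match

3, 4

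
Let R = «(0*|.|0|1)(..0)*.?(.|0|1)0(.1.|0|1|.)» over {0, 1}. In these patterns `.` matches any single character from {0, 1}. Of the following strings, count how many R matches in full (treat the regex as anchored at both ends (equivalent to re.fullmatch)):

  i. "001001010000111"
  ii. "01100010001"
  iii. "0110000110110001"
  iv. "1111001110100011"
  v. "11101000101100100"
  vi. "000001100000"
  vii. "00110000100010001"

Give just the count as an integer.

i → match
ii → no match
iii → match
iv → no match
v → match
vi → match
vii → match
Total matched: 5

5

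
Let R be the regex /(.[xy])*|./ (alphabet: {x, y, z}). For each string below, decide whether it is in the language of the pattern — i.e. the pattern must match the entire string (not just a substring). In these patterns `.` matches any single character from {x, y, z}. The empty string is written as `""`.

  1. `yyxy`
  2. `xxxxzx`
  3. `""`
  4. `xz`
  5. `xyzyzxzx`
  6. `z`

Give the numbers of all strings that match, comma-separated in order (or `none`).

1 → match
2 → match
3 → match
4 → no match
5 → match
6 → match

1, 2, 3, 5, 6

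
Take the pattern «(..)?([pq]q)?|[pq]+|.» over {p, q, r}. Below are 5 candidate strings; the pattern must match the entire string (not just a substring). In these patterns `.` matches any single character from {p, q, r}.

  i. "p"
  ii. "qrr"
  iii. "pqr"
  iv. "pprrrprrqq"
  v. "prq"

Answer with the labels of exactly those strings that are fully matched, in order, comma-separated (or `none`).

i

i. "p" → match
ii. "qrr" → no match
iii. "pqr" → no match
iv. "pprrrprrqq" → no match
v. "prq" → no match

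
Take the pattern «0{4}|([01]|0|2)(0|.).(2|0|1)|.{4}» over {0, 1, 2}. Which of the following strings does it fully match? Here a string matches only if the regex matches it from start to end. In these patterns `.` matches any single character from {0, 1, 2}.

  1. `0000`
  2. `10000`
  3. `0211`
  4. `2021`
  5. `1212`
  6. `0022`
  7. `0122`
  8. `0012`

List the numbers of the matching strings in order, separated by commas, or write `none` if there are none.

1, 3, 4, 5, 6, 7, 8

1. `0000` → match
2. `10000` → no match
3. `0211` → match
4. `2021` → match
5. `1212` → match
6. `0022` → match
7. `0122` → match
8. `0012` → match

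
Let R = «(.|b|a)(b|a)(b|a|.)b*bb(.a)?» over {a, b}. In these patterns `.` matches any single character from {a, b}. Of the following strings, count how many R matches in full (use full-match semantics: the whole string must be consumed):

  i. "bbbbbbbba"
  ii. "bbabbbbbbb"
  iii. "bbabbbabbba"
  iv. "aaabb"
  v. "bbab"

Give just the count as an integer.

3

i → match
ii → match
iii → no match
iv → match
v → no match
Total matched: 3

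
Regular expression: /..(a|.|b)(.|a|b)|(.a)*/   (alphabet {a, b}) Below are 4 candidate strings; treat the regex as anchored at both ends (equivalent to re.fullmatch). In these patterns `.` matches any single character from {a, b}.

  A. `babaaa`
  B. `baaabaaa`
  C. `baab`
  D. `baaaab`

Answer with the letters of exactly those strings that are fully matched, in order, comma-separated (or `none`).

A, B, C

A → match
B → match
C → match
D → no match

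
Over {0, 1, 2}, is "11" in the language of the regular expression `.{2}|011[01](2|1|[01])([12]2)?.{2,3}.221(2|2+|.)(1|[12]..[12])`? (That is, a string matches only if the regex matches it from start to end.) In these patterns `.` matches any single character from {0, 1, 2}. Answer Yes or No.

Yes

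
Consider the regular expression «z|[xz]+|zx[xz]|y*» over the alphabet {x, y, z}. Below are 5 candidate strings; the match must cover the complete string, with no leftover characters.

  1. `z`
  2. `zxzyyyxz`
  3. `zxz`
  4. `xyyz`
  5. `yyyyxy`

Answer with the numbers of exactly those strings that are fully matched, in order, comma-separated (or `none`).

1 → match
2 → no match
3 → match
4 → no match
5 → no match

1, 3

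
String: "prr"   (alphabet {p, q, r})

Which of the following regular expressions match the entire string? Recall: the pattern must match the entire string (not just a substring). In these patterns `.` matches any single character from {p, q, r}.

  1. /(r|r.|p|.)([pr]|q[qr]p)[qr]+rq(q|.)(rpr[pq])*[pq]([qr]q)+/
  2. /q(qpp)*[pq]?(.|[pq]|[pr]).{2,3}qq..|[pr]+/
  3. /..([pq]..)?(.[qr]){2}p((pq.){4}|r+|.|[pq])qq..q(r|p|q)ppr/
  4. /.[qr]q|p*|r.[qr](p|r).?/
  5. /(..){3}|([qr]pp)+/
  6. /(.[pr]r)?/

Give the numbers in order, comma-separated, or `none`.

1 → no match — must end with "q"
2 → match
3 → no match — must end with "ppr"
4 → no match
5 → no match
6 → match

2, 6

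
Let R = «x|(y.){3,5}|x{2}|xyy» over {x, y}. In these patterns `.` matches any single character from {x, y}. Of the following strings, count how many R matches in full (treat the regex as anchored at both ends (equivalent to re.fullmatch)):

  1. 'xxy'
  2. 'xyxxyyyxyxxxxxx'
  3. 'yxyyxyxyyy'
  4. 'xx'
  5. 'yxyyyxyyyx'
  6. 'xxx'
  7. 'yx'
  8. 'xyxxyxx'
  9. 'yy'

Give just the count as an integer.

2

1 → no match
2 → no match
3 → no match
4 → match
5 → match
6 → no match
7 → no match
8 → no match
9 → no match
Total matched: 2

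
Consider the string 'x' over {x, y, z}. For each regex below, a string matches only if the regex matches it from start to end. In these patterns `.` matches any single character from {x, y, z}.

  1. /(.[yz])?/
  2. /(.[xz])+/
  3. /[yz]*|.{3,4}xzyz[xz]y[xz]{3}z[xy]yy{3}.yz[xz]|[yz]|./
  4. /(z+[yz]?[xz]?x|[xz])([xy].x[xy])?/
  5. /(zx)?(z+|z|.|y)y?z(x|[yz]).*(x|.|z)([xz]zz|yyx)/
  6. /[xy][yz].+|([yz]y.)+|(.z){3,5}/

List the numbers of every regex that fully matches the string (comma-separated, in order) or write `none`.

3, 4

1 → no match
2 → no match
3 → match
4 → match
5 → no match
6 → no match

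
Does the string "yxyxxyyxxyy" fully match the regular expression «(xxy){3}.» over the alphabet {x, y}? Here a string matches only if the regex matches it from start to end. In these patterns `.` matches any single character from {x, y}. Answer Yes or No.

Every match must start with "xxy", but "yxyxxyyxxyy" does not.

No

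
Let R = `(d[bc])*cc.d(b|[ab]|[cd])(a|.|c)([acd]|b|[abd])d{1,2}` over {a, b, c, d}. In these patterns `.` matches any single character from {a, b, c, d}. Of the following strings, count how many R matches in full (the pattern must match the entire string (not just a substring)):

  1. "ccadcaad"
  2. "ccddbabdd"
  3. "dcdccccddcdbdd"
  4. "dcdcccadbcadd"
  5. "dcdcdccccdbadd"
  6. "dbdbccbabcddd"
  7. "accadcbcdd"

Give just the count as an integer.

4

1. "ccadcaad" → match
2. "ccddbabdd" → match
3 → no match
4 → match
5 → match
6 → no match
7. "accadcbcdd" → no match
Total matched: 4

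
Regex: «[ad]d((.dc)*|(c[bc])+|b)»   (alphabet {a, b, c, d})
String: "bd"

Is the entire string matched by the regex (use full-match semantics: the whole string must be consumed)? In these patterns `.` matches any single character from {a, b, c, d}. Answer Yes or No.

No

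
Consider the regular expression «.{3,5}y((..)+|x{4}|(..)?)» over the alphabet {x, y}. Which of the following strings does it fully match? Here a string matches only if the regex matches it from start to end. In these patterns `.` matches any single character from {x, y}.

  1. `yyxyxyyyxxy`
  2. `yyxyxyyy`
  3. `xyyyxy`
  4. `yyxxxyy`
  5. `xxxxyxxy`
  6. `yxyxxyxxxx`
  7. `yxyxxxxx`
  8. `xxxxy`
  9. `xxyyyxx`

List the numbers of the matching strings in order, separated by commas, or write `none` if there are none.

1 → no match
2 → match
3 → match
4 → no match
5 → no match
6 → match
7 → no match
8 → match
9 → match

2, 3, 6, 8, 9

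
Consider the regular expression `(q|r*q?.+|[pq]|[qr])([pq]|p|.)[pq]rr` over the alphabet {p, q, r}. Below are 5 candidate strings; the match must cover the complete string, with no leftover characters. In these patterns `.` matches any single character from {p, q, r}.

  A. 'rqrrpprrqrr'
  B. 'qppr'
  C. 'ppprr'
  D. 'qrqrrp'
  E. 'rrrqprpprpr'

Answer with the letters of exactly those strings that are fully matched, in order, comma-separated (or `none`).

A → match
B → no match — must end with 'rr'
C → match
D → no match — must end with 'rr'
E → no match — must end with 'rr'

A, C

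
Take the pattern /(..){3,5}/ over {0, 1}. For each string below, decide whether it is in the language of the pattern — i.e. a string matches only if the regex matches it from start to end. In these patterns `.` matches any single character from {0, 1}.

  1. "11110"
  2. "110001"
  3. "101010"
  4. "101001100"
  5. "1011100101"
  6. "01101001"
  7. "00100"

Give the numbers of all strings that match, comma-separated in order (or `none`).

1 → no match
2 → match
3 → match
4 → no match
5 → match
6 → match
7 → no match

2, 3, 5, 6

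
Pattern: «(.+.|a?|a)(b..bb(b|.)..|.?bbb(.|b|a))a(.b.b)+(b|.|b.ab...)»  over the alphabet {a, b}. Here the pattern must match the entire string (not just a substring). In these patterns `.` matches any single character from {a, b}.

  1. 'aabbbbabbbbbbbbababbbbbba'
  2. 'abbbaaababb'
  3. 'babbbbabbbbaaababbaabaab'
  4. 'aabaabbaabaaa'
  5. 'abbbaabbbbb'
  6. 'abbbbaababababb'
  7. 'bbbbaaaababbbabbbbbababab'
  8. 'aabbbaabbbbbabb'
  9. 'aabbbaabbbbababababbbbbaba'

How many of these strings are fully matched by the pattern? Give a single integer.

4

1 → no match
2 → match
3 → match
4 → no match
5 → match
6 → match
7 → no match
8 → no match
9 → no match
Total matched: 4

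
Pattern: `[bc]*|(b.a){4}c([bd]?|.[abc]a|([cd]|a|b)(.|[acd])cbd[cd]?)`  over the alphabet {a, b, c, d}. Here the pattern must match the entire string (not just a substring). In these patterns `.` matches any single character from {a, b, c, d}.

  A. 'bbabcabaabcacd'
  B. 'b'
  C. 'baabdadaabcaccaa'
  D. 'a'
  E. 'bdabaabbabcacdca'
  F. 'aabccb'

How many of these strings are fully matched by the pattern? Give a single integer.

A → match
B → match
C → no match
D → no match
E → match
F → no match
Total matched: 3

3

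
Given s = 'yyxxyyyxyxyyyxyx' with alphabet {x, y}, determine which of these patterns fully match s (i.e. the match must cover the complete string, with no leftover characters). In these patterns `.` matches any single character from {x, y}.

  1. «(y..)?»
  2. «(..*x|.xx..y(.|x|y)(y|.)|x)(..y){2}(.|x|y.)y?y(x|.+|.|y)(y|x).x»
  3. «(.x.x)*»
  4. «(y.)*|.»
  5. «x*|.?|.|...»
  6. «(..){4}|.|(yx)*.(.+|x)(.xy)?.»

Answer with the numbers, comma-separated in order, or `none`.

2, 6

1 → no match
2 → match
3 → no match
4 → no match
5 → no match
6 → match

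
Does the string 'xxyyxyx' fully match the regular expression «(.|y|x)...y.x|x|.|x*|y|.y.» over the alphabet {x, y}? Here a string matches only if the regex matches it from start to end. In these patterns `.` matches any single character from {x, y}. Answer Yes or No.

No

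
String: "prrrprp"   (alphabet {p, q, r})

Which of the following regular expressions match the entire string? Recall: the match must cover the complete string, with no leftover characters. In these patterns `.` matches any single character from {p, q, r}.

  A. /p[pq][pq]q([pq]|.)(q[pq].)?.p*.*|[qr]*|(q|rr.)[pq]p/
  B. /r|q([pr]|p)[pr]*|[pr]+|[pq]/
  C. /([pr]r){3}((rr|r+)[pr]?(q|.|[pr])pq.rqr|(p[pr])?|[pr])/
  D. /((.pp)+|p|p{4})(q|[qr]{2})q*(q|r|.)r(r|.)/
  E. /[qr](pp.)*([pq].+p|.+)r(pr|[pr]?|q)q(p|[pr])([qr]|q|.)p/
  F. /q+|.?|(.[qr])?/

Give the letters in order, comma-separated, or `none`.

B, C

A → no match
B → match
C → match
D → no match
E → no match
F → no match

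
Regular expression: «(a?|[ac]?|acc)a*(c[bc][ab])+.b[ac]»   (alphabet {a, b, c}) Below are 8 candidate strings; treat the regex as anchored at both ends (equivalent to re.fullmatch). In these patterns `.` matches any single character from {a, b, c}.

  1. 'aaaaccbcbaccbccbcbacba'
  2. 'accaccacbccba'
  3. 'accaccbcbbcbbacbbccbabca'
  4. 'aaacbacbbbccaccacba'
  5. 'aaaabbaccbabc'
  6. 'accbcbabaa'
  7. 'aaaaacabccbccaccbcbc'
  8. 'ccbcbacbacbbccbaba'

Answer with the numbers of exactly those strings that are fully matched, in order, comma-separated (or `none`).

1, 8

1 → match
2 → no match
3 → no match
4 → no match
5 → no match
6. 'accbcbabaa' → no match
7 → no match
8 → match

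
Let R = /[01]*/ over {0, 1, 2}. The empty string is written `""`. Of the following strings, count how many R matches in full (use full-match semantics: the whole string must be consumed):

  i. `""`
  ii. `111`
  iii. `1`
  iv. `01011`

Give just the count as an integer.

4

i → match
ii → match
iii → match
iv → match
Total matched: 4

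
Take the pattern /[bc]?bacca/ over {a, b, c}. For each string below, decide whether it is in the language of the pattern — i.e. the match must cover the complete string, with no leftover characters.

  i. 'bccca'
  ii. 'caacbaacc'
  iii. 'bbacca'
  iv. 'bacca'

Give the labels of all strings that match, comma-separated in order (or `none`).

iii, iv

i → no match — must end with 'bacca'
ii → no match — must end with 'bacca'
iii → match
iv → match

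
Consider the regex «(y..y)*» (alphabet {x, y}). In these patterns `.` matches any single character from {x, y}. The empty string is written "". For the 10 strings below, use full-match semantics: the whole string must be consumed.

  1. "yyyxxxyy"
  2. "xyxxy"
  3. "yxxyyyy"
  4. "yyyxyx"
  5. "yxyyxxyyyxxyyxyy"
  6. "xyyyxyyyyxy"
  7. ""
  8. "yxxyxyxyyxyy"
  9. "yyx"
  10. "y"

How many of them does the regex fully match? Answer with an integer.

1

1 → no match
2 → no match
3 → no match
4 → no match
5 → no match
6 → no match
7 → match
8 → no match
9 → no match
10 → no match
Total matched: 1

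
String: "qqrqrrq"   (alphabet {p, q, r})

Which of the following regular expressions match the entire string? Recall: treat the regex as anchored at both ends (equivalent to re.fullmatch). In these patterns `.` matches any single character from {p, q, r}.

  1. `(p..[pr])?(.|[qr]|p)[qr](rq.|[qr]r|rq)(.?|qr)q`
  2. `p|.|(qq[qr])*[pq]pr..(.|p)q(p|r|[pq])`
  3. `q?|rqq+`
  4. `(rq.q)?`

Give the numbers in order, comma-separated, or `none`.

1

1 → match
2 → no match
3 → no match
4 → no match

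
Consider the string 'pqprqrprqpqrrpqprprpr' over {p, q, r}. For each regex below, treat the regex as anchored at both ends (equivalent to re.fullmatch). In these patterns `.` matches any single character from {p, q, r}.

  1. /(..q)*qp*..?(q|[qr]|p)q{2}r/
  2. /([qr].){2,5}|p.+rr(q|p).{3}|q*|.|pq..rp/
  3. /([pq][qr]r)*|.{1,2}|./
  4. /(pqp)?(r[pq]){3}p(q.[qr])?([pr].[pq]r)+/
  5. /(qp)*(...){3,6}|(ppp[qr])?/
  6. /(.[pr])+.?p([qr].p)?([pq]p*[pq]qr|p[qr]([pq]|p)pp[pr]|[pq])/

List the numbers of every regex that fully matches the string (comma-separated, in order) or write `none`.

1 → no match — must end with 'qr'
2 → no match
3 → no match
4 → match
5 → no match
6 → no match

4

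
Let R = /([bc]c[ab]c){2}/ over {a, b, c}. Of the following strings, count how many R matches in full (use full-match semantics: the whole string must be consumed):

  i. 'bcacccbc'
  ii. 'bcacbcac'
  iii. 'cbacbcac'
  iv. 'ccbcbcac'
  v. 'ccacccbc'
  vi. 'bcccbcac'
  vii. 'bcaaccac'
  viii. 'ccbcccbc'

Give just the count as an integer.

5

i → match
ii → match
iii → no match
iv → match
v → match
vi → no match
vii → no match
viii → match
Total matched: 5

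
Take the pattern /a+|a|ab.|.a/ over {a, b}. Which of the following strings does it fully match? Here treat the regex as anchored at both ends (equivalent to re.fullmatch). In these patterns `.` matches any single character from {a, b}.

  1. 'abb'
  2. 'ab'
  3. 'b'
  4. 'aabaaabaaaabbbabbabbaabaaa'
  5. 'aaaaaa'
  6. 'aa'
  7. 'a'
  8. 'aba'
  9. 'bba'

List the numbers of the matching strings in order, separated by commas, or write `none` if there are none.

1 → match
2 → no match
3 → no match
4 → no match
5 → match
6 → match
7 → match
8 → match
9 → no match

1, 5, 6, 7, 8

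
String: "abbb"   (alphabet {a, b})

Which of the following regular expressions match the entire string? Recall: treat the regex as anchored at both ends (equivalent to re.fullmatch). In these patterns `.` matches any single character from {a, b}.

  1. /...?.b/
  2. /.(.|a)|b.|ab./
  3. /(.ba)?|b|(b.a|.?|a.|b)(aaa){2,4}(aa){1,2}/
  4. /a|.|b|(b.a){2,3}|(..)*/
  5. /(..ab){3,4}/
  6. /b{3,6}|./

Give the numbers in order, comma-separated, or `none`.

1, 4

1 → match
2 → no match
3 → no match
4 → match
5 → no match — must end with "ab"
6 → no match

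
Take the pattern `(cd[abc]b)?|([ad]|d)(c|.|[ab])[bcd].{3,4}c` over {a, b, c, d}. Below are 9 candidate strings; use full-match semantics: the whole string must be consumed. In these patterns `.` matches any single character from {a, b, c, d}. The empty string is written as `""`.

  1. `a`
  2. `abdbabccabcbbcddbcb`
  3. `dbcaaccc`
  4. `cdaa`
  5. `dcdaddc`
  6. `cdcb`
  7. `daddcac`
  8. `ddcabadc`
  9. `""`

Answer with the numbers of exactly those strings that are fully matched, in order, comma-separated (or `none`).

3, 5, 6, 7, 8, 9

1 → no match
2 → no match
3 → match
4 → no match
5 → match
6 → match
7 → match
8 → match
9 → match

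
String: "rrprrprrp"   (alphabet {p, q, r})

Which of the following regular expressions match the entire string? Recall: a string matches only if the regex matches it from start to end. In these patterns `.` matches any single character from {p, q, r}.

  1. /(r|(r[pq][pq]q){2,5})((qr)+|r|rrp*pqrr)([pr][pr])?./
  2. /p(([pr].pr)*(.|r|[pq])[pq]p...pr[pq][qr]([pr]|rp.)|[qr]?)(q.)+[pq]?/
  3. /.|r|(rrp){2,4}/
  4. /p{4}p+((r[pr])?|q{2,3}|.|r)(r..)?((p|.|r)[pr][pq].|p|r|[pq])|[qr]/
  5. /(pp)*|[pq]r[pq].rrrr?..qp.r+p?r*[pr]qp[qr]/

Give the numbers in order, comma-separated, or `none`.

3

1 → no match
2 → no match — must start with "p"
3 → match
4 → no match
5 → no match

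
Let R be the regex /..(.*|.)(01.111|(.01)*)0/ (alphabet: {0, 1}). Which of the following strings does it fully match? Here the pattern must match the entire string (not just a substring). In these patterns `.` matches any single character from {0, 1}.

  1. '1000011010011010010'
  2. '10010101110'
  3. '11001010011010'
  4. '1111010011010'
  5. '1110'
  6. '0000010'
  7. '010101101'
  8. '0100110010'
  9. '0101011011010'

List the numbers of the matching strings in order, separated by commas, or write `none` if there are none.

1 → match
2 → match
3 → match
4 → match
5 → match
6 → match
7 → no match — must end with '0'
8 → match
9 → match

1, 2, 3, 4, 5, 6, 8, 9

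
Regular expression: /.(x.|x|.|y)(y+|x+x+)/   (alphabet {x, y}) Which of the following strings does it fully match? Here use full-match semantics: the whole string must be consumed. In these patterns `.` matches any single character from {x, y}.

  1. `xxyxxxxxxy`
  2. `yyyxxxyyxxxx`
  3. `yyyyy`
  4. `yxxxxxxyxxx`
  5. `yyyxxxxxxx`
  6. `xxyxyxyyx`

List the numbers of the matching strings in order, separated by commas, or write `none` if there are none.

1 → no match
2 → no match
3 → match
4 → no match
5 → no match
6 → no match

3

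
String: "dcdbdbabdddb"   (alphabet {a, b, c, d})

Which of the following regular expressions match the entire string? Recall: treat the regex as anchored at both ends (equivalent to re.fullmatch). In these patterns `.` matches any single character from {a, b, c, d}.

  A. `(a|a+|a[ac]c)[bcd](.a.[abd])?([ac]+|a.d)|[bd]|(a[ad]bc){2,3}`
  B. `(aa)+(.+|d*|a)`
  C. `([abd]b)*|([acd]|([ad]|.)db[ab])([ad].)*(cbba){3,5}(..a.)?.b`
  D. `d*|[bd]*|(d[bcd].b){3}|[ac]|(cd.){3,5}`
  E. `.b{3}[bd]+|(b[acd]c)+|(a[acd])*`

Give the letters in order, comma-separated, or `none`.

D

A → no match
B → no match — must start with "aa"
C → no match
D → match
E → no match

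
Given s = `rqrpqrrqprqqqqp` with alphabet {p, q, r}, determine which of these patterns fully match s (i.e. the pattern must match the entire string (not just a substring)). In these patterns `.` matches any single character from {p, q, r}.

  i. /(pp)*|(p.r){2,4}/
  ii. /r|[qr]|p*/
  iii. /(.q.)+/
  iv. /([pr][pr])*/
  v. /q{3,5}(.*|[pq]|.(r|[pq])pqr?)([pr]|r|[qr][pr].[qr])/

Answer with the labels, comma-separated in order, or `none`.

i → no match
ii → no match
iii → match
iv → no match
v → no match — must start with `q`

iii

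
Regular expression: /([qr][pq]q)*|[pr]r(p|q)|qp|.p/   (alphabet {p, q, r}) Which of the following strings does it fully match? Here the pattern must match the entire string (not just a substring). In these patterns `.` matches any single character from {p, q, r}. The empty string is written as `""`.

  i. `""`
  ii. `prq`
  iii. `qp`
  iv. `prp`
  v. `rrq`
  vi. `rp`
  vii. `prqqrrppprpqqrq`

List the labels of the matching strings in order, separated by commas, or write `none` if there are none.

i → match
ii → match
iii → match
iv → match
v → match
vi → match
vii → no match

i, ii, iii, iv, v, vi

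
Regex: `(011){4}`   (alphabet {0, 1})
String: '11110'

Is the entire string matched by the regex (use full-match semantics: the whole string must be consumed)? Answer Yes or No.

Every match must start with '011', but '11110' does not.

No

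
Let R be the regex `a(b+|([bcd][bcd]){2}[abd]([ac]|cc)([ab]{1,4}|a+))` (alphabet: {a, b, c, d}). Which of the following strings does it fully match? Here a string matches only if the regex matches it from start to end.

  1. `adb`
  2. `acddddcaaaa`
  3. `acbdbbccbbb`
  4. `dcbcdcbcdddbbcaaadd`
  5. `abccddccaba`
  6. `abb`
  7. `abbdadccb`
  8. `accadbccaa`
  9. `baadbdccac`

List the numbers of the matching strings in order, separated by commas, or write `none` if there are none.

1 → no match
2 → match
3 → match
4 → no match — must start with `a`
5 → match
6 → match
7 → no match
8 → no match
9 → no match — must start with `a`

2, 3, 5, 6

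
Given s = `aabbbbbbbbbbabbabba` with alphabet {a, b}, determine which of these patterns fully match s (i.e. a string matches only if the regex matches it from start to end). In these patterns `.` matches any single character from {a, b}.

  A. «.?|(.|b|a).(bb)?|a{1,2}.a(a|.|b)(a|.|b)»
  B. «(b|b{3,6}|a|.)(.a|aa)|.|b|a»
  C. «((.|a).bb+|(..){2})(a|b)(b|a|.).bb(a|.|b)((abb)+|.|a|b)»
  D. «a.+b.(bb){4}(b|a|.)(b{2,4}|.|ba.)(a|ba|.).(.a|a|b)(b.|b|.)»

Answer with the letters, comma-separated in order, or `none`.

A → no match
B → no match
C → no match
D → match

D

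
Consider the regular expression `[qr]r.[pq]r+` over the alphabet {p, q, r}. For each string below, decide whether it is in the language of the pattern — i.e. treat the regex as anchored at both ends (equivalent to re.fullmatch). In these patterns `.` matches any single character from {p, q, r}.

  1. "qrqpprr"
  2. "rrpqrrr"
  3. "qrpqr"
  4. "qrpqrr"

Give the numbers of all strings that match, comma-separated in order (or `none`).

1. "qrqpprr" → no match
2. "rrpqrrr" → match
3. "qrpqr" → match
4. "qrpqrr" → match

2, 3, 4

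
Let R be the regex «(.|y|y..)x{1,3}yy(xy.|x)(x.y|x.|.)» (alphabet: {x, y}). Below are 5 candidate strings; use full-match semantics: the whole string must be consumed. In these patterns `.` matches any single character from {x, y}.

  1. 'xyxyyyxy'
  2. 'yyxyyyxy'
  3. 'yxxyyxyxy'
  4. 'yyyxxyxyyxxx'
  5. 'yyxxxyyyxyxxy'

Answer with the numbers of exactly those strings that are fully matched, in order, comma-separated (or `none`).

1. 'xyxyyyxy' → no match
2. 'yyxyyyxy' → no match
3. 'yxxyyxyxy' → match
4. 'yyyxxyxyyxxx' → no match
5 → no match

3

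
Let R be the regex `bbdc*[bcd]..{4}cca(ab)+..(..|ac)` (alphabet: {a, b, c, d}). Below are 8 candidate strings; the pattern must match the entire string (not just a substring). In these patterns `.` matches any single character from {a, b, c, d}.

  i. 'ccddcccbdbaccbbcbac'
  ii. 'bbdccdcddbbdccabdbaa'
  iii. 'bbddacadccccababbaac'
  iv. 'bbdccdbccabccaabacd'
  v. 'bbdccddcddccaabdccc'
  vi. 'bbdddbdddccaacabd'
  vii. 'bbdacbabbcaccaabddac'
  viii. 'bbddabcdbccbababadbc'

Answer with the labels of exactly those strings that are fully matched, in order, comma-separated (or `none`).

i → no match — must start with 'bbd'
ii → no match
iii → no match
iv → no match
v → match
vi → no match
vii → no match
viii → no match

v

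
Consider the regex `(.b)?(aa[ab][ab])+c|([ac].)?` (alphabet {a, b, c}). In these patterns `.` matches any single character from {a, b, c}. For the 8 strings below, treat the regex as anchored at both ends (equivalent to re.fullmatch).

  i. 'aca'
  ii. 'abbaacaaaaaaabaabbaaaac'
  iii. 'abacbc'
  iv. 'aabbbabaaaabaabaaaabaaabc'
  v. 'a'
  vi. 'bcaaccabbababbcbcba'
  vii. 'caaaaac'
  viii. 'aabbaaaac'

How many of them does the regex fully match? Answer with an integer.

1

i → no match
ii → no match
iii → no match
iv → no match
v → no match
vi → no match
vii → no match
viii → match
Total matched: 1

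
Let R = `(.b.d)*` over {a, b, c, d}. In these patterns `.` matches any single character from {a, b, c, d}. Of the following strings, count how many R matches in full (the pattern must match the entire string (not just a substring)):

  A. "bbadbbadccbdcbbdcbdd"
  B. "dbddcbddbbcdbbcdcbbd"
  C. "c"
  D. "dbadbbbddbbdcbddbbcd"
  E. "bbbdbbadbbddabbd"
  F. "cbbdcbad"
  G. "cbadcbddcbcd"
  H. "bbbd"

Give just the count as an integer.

A → no match
B → match
C → no match
D → match
E → match
F → match
G → match
H → match
Total matched: 6

6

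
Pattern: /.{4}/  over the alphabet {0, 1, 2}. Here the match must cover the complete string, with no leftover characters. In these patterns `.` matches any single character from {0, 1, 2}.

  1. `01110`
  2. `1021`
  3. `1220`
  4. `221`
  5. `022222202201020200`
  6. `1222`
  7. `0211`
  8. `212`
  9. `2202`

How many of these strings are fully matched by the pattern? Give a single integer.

1 → no match
2 → match
3 → match
4 → no match
5 → no match
6 → match
7 → match
8 → no match
9 → match
Total matched: 5

5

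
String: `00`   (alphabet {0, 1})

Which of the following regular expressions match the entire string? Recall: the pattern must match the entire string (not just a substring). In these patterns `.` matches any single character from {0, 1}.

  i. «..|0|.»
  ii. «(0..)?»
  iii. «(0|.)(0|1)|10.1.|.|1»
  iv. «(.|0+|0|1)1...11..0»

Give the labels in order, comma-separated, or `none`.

i, iii

i → match
ii → no match
iii → match
iv → no match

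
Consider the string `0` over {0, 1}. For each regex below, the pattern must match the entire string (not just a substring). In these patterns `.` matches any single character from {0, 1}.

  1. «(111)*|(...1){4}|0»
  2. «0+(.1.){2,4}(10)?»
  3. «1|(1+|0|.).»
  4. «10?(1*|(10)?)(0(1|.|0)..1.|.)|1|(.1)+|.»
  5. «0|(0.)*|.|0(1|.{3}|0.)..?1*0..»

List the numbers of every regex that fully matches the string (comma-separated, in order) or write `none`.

1 → match
2 → no match
3 → no match
4 → match
5 → match

1, 4, 5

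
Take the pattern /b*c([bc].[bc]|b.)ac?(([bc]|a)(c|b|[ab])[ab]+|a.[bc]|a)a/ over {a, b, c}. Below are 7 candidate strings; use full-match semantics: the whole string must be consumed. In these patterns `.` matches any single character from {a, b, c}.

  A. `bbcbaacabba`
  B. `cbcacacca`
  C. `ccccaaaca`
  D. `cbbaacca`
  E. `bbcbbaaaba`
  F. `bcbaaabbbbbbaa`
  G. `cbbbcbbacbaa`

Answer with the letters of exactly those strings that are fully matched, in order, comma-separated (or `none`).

A, B, C, D, E, F

A → match
B → match
C → match
D → match
E → match
F → match
G → no match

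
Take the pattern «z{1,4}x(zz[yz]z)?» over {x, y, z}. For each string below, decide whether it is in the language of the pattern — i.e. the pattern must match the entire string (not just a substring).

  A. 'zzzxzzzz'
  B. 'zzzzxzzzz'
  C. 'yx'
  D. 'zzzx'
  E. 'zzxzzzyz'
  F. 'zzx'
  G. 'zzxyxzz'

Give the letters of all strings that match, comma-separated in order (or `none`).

A → match
B → match
C → no match — must start with 'z'
D → match
E → no match
F → match
G → no match

A, B, D, F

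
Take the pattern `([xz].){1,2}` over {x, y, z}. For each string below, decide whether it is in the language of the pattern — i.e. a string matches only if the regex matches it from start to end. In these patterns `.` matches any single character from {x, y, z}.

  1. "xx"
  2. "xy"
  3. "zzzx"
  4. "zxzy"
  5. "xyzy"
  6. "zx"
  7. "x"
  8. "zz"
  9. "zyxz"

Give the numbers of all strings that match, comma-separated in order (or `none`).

1, 2, 3, 4, 5, 6, 8, 9

1 → match
2 → match
3 → match
4 → match
5 → match
6 → match
7 → no match
8 → match
9 → match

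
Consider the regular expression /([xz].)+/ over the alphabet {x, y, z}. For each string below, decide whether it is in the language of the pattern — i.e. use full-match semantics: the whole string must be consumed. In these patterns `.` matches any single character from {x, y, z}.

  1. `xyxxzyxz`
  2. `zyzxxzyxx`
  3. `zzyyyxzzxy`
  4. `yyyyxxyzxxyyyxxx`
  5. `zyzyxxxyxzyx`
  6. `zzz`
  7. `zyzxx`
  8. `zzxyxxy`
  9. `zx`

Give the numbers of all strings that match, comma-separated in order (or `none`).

1 → match
2 → no match
3 → no match
4 → no match
5 → no match
6 → no match
7 → no match
8 → no match
9 → match

1, 9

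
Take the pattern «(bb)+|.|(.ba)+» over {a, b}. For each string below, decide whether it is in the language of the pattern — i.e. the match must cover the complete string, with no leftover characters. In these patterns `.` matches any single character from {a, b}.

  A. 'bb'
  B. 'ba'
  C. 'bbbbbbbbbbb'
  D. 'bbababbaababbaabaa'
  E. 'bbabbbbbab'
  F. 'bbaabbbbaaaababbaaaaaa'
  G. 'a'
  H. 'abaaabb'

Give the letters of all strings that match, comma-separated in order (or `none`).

A → match
B → no match
C → no match
D → no match
E → no match
F → no match
G → match
H → no match

A, G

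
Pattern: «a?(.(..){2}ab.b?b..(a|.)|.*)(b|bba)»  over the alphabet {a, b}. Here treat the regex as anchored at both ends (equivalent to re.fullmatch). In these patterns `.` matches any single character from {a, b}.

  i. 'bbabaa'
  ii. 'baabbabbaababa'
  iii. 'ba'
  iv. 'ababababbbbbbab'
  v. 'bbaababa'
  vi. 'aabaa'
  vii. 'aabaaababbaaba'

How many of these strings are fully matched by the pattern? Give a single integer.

1

i. 'bbabaa' → no match
ii → no match
iii. 'ba' → no match
iv → match
v. 'bbaababa' → no match
vi. 'aabaa' → no match
vii → no match
Total matched: 1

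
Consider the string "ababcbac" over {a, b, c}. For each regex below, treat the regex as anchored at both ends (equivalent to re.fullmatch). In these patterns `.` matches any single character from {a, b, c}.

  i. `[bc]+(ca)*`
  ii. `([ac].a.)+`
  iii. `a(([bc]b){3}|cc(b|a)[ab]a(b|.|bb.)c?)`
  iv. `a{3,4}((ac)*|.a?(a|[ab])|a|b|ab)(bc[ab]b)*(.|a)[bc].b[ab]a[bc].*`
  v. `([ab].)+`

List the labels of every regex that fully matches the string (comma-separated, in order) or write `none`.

ii

i → no match
ii → match
iii → no match
iv → no match
v → no match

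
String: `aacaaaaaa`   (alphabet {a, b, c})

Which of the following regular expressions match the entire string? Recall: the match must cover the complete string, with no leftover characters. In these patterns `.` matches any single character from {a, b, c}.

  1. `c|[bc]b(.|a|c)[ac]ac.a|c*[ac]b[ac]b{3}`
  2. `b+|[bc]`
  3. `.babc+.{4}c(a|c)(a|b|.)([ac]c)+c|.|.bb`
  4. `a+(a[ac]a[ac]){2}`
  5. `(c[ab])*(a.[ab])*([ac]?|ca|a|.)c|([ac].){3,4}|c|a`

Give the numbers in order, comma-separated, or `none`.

4

1 → no match
2 → no match
3 → no match
4 → match
5 → no match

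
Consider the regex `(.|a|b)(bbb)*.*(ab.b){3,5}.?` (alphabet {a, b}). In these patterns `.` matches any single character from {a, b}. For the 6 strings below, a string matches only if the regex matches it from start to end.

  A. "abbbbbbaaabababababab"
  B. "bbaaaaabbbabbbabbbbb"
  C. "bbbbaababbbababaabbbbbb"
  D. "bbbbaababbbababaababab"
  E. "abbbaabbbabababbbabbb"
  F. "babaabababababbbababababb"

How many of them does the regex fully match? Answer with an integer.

3

A → match
B → no match
C → no match
D → no match
E → match
F → match
Total matched: 3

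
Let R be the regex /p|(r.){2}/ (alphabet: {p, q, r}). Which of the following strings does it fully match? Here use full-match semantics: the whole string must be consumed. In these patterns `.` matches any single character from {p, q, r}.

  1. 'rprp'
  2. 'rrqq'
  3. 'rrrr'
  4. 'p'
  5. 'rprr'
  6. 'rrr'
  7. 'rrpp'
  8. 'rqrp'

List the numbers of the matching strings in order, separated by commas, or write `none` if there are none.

1, 3, 4, 5, 8

1 → match
2 → no match
3 → match
4 → match
5 → match
6 → no match
7 → no match
8 → match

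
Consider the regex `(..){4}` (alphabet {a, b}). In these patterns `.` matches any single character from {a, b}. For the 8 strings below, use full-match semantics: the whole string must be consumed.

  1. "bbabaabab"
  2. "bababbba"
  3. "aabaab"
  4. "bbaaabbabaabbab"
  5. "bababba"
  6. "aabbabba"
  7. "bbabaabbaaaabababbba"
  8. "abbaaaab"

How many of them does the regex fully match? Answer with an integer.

1 → no match
2 → match
3 → no match
4 → no match
5 → no match
6 → match
7 → no match
8 → match
Total matched: 3

3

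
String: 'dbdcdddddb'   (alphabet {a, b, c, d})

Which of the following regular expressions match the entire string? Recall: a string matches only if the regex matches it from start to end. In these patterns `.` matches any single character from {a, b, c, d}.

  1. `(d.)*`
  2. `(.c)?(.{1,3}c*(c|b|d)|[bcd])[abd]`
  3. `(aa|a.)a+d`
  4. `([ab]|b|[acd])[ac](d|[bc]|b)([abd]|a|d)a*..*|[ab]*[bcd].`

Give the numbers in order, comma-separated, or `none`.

1

1 → match
2 → no match
3 → no match — must end with 'ad'
4 → no match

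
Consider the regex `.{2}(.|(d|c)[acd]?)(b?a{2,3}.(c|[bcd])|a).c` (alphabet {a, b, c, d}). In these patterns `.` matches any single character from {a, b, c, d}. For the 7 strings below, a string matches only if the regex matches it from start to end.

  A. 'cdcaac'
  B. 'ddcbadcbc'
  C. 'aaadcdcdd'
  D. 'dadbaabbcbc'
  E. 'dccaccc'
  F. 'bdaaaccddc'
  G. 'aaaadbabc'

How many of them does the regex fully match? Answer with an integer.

A → match
B → no match
C → no match — must end with 'c'
D → no match
E → no match
F → no match
G → no match
Total matched: 1

1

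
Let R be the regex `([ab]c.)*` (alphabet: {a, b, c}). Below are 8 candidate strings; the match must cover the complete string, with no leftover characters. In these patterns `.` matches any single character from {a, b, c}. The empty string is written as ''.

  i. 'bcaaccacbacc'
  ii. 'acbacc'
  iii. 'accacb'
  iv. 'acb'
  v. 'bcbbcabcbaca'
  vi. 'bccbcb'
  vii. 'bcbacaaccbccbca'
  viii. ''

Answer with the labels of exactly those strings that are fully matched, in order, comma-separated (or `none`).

i, ii, iii, iv, v, vi, vii, viii

i → match
ii → match
iii → match
iv → match
v → match
vi → match
vii → match
viii → match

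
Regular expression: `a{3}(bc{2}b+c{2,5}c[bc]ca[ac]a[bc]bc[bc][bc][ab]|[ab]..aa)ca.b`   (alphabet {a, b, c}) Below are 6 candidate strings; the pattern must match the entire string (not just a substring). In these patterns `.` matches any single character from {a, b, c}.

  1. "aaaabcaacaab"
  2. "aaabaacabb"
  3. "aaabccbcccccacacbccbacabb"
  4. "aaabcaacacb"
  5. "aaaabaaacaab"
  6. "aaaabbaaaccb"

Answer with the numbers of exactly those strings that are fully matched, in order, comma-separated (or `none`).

1 → match
2 → no match
3 → match
4 → no match
5 → match
6 → no match

1, 3, 5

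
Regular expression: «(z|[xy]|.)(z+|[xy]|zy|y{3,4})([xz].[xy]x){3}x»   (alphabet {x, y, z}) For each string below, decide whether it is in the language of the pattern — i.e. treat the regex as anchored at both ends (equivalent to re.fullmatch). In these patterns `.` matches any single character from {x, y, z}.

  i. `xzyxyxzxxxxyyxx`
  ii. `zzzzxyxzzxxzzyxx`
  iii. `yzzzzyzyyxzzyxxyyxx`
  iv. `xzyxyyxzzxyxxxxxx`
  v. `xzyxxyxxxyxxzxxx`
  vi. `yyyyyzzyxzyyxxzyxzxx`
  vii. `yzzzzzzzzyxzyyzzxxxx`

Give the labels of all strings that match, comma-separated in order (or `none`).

i → no match
ii → match
iii → no match
iv → no match
v → match
vi → no match
vii → no match

ii, v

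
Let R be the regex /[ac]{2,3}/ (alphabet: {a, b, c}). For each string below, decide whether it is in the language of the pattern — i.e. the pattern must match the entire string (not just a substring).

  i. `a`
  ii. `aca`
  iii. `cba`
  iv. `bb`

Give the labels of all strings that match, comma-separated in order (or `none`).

i. `a` → no match
ii. `aca` → match
iii. `cba` → no match
iv. `bb` → no match

ii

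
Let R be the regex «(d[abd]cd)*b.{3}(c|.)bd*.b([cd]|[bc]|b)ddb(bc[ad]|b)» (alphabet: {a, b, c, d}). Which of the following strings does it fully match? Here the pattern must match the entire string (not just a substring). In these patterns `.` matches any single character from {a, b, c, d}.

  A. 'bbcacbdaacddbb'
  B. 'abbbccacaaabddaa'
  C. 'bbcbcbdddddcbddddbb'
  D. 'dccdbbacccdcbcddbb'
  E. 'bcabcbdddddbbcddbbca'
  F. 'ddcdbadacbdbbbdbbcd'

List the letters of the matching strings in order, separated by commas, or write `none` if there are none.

A → no match
B → no match
C → no match
D → no match
E → match
F → no match

E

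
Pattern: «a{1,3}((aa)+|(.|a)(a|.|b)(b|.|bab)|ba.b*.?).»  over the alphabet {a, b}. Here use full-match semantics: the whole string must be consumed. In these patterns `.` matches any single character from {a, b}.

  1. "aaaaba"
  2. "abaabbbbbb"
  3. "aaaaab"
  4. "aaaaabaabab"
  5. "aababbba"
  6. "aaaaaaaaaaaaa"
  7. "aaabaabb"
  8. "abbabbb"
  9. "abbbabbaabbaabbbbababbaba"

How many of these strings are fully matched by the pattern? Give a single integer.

1 → match
2 → match
3 → match
4 → no match
5 → match
6 → match
7 → match
8 → no match
9 → no match
Total matched: 6

6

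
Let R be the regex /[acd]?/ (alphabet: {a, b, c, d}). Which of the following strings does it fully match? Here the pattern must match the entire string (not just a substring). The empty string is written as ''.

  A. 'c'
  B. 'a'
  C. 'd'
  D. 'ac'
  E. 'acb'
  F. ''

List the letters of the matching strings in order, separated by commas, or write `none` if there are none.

A → match
B → match
C → match
D → no match
E → no match
F → match

A, B, C, F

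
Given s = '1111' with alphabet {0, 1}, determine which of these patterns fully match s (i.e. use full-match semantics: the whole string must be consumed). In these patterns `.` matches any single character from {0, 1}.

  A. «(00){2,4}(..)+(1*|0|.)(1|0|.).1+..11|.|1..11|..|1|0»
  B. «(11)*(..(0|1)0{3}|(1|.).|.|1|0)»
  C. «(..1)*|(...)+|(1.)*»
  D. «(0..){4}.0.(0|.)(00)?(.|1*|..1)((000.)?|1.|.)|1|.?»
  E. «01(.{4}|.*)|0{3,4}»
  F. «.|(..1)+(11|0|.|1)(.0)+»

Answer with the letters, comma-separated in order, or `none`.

B, C

A → no match
B → match
C → match
D → no match
E → no match
F → no match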